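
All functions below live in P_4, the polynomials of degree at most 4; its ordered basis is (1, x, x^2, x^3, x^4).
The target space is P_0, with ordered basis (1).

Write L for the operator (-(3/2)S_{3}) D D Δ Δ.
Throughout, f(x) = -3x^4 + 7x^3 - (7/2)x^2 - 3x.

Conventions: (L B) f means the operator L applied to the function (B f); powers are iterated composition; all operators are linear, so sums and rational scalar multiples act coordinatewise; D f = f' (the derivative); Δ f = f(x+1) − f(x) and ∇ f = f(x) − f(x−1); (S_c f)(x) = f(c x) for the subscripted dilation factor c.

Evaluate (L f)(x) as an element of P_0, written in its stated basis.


Δ f = -12x^3 + 3x^2 + 2x - 5/2
Δ Δ f = -36x^2 - 30x - 7
D (Δ Δ) f = -72x - 30
D D (Δ Δ) f = -72
S_{3} (D D Δ Δ) f = -72
(-(3/2)S_{3}) (D D Δ Δ) f = 108

g(x) = 108


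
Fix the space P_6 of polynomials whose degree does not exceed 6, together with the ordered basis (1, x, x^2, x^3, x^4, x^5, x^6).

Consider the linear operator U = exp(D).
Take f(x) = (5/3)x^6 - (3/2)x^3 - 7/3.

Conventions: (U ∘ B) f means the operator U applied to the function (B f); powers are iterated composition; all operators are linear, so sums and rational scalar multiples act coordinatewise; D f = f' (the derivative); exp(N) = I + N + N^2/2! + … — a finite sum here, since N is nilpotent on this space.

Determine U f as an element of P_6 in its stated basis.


order-1 term: 10x^5 - (9/2)x^2
order-2 term: 25x^4 - (9/2)x
order-3 term: (100/3)x^3 - 3/2
order-4 term: 25x^2
order-5 term: 10x
order-6 term: 5/3
the series for exp(D) f terminates at order 6
exp(D) f = (5/3)x^6 + 10x^5 + 25x^4 + (191/6)x^3 + (41/2)x^2 + (11/2)x - 13/6

the image equals g(x) = (5/3)x^6 + 10x^5 + 25x^4 + (191/6)x^3 + (41/2)x^2 + (11/2)x - 13/6


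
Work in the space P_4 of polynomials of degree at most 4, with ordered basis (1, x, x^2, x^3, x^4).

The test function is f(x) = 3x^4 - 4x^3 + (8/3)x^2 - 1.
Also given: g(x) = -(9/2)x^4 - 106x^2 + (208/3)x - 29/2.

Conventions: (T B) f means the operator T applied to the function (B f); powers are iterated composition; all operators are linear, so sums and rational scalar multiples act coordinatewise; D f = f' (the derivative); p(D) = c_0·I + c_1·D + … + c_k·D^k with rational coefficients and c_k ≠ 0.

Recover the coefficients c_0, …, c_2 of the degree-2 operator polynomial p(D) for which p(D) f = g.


c_0 = -3/2, c_1 = -1/2, c_2 = -3

D^0 f = 3x^4 - 4x^3 + (8/3)x^2 - 1
D^1 f = 12x^3 - 12x^2 + (16/3)x
D^2 f = 36x^2 - 24x + 16/3
matching coefficients of g against c_0 f + c_1 Df + … from the top degree down determines the c_i
solution: c_0 = -3/2, c_1 = -1/2, c_2 = -3


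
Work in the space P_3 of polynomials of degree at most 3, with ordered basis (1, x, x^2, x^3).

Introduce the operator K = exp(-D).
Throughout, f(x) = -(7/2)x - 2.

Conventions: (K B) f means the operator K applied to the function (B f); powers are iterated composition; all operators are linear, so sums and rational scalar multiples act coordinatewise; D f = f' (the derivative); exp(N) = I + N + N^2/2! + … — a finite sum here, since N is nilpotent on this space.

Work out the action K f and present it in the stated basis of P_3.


g(x) = -(7/2)x + 3/2

order-1 term: 7/2
the series for exp(-D) f terminates at order 1
exp(-D) f = -(7/2)x + 3/2


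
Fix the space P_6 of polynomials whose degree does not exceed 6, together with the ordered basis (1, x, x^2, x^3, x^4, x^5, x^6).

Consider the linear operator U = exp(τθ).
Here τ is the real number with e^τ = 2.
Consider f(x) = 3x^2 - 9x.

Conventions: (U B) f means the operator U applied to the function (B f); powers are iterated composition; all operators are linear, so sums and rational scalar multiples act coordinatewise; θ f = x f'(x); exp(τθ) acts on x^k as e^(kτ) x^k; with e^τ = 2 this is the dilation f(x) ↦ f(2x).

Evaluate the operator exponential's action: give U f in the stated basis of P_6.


exp(τθ) x^k = e^(kτ) x^k; with e^τ = 2 this sends x^k to 2^k x^k
x ↦ 2 x
x^2 ↦ 4 x^2
applying this coordinatewise to f: exp(τθ) f = 12x^2 - 18x

g(x) = 12x^2 - 18x


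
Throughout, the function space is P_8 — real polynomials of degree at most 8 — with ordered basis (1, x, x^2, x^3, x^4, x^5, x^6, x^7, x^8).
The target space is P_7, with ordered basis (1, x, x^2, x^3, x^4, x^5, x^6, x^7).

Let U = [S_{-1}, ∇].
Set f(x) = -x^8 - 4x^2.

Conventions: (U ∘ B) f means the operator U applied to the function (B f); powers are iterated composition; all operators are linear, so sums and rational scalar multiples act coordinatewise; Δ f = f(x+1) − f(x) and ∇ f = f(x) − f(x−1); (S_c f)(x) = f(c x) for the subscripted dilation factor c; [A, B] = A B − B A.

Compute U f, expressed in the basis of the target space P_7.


∇ f = -8x^7 + 28x^6 - 56x^5 + 70x^4 - 56x^3 + 28x^2 - 16x + 5
S_{-1} ∇ f = 8x^7 + 28x^6 + 56x^5 + 70x^4 + 56x^3 + 28x^2 + 16x + 5
S_{-1} f = -x^8 - 4x^2
∇ S_{-1} f = -8x^7 + 28x^6 - 56x^5 + 70x^4 - 56x^3 + 28x^2 - 16x + 5
[S_{-1}, ∇] f = 16x^7 + 112x^5 + 112x^3 + 32x

the result is g(x) = 16x^7 + 112x^5 + 112x^3 + 32x


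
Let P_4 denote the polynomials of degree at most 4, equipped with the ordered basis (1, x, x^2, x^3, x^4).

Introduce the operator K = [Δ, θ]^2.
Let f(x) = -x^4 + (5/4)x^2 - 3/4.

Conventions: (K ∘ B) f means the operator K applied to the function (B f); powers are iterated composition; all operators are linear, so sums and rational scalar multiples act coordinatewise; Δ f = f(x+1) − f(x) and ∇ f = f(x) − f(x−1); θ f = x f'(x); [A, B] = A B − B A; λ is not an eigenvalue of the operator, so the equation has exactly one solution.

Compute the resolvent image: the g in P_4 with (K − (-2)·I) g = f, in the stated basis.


write g with unknown coordinates in the stated basis and equate coefficients in (K − (-2)·I) g = f
solving from the highest basis element down gives g = -(1/2)x^4 + (29/8)x^2 + 12x + 8
check: K g = -6x^2 - 24x - 67/4
so K g − (-2)·g = -x^4 + (5/4)x^2 - 3/4 = f ✓

the result is g(x) = -(1/2)x^4 + (29/8)x^2 + 12x + 8


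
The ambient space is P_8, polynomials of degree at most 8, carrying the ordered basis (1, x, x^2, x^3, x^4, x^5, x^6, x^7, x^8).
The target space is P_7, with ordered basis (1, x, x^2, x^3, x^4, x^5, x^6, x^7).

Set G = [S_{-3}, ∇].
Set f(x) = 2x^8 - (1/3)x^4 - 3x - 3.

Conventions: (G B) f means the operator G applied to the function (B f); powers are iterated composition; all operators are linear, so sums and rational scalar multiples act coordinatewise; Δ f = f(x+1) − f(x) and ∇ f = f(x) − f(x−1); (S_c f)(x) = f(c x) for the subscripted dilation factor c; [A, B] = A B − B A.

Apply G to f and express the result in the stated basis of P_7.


the image equals g(x) = -139968x^7 + 326592x^6 - 762048x^5 + 907200x^4 - 737712x^3 + 366768x^2 - 104912x + 39244/3

∇ f = 16x^7 - 56x^6 + 112x^5 - 140x^4 + (332/3)x^3 - 54x^2 + (44/3)x - 14/3
S_{-3} ∇ f = -34992x^7 - 40824x^6 - 27216x^5 - 11340x^4 - 2988x^3 - 486x^2 - 44x - 14/3
S_{-3} f = 13122x^8 - 27x^4 + 9x - 3
∇ S_{-3} f = 104976x^7 - 367416x^6 + 734832x^5 - 918540x^4 + 734724x^3 - 367254x^2 + 104868x - 13086
[S_{-3}, ∇] f = -139968x^7 + 326592x^6 - 762048x^5 + 907200x^4 - 737712x^3 + 366768x^2 - 104912x + 39244/3


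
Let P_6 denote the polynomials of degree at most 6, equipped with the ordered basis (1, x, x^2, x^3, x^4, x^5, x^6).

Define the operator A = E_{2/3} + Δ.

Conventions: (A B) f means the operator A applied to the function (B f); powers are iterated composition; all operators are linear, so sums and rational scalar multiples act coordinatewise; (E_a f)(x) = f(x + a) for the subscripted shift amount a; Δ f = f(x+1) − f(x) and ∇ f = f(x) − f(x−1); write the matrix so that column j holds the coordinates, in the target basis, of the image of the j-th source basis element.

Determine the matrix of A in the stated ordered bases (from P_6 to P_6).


image of 1: 1
image of x: x + 5/3
image of x^2: x^2 + (10/3)x + 13/9
image of x^3: x^3 + 5x^2 + (13/3)x + 35/27
image of x^4: x^4 + (20/3)x^3 + (26/3)x^2 + (140/27)x + 97/81
image of x^5: x^5 + (25/3)x^4 + (130/9)x^3 + (350/27)x^2 + (485/81)x + 275/243
image of x^6: x^6 + 10x^5 + (65/3)x^4 + (700/27)x^3 + (485/27)x^2 + (550/81)x + 793/729
each image's coordinates form column j of the matrix

the matrix is [[1, 5/3, 13/9, 35/27, 97/81, 275/243, 793/729]; [0, 1, 10/3, 13/3, 140/27, 485/81, 550/81]; [0, 0, 1, 5, 26/3, 350/27, 485/27]; [0, 0, 0, 1, 20/3, 130/9, 700/27]; [0, 0, 0, 0, 1, 25/3, 65/3]; [0, 0, 0, 0, 0, 1, 10]; [0, 0, 0, 0, 0, 0, 1]] (rows listed top to bottom)


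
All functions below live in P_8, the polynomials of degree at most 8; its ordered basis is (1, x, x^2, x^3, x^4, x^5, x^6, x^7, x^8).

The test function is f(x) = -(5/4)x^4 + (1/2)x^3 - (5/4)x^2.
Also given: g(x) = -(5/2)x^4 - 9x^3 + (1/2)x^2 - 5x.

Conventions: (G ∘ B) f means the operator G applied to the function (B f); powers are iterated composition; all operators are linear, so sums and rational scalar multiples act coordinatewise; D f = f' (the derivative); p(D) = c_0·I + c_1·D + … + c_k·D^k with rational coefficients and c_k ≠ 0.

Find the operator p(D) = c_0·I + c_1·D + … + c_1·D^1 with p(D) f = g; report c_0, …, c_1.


c_0 = 2, c_1 = 2

D^0 f = -(5/4)x^4 + (1/2)x^3 - (5/4)x^2
D^1 f = -5x^3 + (3/2)x^2 - (5/2)x
matching coefficients of g against c_0 f + c_1 Df + … from the top degree down determines the c_i
solution: c_0 = 2, c_1 = 2


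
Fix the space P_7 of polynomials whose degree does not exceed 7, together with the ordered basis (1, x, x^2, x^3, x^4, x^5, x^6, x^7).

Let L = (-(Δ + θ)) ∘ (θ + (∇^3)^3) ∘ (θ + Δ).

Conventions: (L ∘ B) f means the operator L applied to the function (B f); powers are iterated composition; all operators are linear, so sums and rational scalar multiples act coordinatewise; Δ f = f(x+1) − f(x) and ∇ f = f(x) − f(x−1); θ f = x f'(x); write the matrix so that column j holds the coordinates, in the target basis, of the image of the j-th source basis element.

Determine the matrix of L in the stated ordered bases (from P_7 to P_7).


the matrix is [[0, -1, -6, -18, -44, -100, -222, -490]; [0, -1, -10, -42, -128, -340, -852, -2086]; [0, 0, -8, -39, -156, -500, -1440, -3948]; [0, 0, 0, -27, -100, -420, -1440, -4480]; [0, 0, 0, 0, -64, -205, -930, -3430]; [0, 0, 0, 0, 0, -125, -366, -1806]; [0, 0, 0, 0, 0, 0, -216, -595]; [0, 0, 0, 0, 0, 0, 0, -343]] (rows listed top to bottom)

image of 1: 0
image of x: -x - 1
image of x^2: -8x^2 - 10x - 6
image of x^3: -27x^3 - 39x^2 - 42x - 18
image of x^4: -64x^4 - 100x^3 - 156x^2 - 128x - 44
image of x^5: -125x^5 - 205x^4 - 420x^3 - 500x^2 - 340x - 100
image of x^6: -216x^6 - 366x^5 - 930x^4 - 1440x^3 - 1440x^2 - 852x - 222
image of x^7: -343x^7 - 595x^6 - 1806x^5 - 3430x^4 - 4480x^3 - 3948x^2 - 2086x - 490
each image's coordinates form column j of the matrix


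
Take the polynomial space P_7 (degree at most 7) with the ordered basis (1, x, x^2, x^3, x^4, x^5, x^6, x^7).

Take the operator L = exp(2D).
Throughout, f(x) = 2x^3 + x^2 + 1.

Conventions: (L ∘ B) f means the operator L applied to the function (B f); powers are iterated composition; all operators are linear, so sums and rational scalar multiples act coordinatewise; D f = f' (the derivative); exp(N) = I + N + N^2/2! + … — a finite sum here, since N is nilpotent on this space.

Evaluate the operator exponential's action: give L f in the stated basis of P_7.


the image equals g(x) = 2x^3 + 13x^2 + 28x + 21

order-1 term: 12x^2 + 4x
order-2 term: 24x + 4
order-3 term: 16
the series for exp(2D) f terminates at order 3
exp(2D) f = 2x^3 + 13x^2 + 28x + 21


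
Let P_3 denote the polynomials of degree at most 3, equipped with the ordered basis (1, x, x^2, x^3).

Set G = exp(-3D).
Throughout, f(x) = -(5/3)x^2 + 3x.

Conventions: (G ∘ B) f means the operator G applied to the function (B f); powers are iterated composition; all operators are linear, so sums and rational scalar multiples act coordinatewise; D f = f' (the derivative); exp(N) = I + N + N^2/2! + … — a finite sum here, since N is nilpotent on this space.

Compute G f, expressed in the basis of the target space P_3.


order-1 term: 10x - 9
order-2 term: -15
the series for exp(-3D) f terminates at order 2
exp(-3D) f = -(5/3)x^2 + 13x - 24

the result is g(x) = -(5/3)x^2 + 13x - 24


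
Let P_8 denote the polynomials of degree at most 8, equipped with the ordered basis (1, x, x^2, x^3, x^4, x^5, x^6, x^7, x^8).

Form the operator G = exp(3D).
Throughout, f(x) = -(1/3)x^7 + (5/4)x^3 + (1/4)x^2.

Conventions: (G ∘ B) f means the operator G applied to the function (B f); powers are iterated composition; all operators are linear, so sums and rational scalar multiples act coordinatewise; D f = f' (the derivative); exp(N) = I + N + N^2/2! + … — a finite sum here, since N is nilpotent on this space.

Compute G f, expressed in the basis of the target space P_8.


order-1 term: -7x^6 + (45/4)x^2 + (3/2)x
order-2 term: -63x^5 + (135/4)x + 9/4
order-3 term: -315x^4 + 135/4
order-4 term: -945x^3
order-5 term: -1701x^2
order-6 term: -1701x
order-7 term: -729
the series for exp(3D) f terminates at order 7
exp(3D) f = -(1/3)x^7 - 7x^6 - 63x^5 - 315x^4 - (3775/4)x^3 - (3379/2)x^2 - (6663/4)x - 693

the image equals g(x) = -(1/3)x^7 - 7x^6 - 63x^5 - 315x^4 - (3775/4)x^3 - (3379/2)x^2 - (6663/4)x - 693


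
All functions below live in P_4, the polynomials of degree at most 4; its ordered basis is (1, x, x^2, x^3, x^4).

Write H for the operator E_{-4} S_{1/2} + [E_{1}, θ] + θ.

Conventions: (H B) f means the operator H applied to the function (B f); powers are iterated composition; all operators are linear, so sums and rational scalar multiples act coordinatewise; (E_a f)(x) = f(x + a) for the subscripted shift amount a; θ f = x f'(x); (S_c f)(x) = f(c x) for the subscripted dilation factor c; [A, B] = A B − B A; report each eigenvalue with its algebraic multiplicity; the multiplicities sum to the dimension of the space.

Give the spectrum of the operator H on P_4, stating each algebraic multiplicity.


λ = 1 (multiplicity 1), λ = 3/2 (multiplicity 1), λ = 9/4 (multiplicity 1), λ = 25/8 (multiplicity 1), λ = 65/16 (multiplicity 1)

image of 1: 1
image of x: (3/2)x - 1
image of x^2: (9/4)x^2 + 6
image of x^3: (25/8)x^3 + (3/2)x^2 + 12x - 5
image of x^4: (65/16)x^4 + 3x^3 + 18x^2 - 4x + 20
the matrix is upper triangular; its diagonal is (1, 3/2, 9/4, 25/8, 65/16)
for a triangular matrix the eigenvalues are the diagonal entries, with algebraic multiplicity their repetition count


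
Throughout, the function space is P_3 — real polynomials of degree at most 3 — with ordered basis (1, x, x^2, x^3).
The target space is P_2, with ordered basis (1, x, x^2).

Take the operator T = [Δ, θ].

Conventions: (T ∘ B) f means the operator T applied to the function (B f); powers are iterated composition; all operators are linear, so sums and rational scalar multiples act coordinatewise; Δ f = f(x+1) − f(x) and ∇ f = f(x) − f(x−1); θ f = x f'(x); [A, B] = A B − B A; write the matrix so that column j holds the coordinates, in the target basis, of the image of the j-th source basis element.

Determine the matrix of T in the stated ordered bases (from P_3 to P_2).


image of 1: 0
image of x: 1
image of x^2: 2x + 2
image of x^3: 3x^2 + 6x + 3
each image's coordinates form column j of the matrix

the matrix is [[0, 1, 2, 3]; [0, 0, 2, 6]; [0, 0, 0, 3]] (rows listed top to bottom)


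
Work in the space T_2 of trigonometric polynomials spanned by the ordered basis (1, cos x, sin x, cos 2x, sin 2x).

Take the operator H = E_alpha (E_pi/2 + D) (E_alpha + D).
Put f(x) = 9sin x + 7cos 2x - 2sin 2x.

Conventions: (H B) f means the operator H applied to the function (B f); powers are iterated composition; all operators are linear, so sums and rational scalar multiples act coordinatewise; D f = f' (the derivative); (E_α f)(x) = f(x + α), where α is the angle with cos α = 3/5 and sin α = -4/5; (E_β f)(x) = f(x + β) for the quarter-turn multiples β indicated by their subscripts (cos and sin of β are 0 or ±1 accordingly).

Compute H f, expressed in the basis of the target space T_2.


E_alpha f = -(36/5)cos x + (27/5)sin x - (1/25)cos 2x + (182/25)sin 2x
D f = 9cos x - 4cos 2x - 14sin 2x
(E_alpha + D) f = (9/5)cos x + (27/5)sin x - (101/25)cos 2x - (168/25)sin 2x
E_pi/2 (E_alpha + D) f = (27/5)cos x - (9/5)sin x + (101/25)cos 2x + (168/25)sin 2x
D (E_alpha + D) f = (27/5)cos x - (9/5)sin x - (336/25)cos 2x + (202/25)sin 2x
(E_pi/2 + D) (E_alpha + D) f = (54/5)cos x - (18/5)sin x - (47/5)cos 2x + (74/5)sin 2x
E_alpha (E_pi/2 + D) (E_alpha + D) f = (234/25)cos x + (162/25)sin x - (1447/125)cos 2x - (1646/125)sin 2x

the result is g(x) = (234/25)cos x + (162/25)sin x - (1447/125)cos 2x - (1646/125)sin 2x


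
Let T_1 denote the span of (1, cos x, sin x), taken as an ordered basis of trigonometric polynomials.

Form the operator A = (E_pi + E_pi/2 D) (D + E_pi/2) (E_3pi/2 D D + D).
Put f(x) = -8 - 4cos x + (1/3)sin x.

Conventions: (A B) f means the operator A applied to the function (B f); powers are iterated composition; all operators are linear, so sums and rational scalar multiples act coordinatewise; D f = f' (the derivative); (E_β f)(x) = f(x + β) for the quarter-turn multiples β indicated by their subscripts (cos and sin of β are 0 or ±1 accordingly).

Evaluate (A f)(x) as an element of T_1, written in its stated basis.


D f = (1/3)cos x + 4sin x
D D f = 4cos x - (1/3)sin x
E_3pi/2 D D f = (1/3)cos x + 4sin x
D f = (1/3)cos x + 4sin x
(E_3pi/2 D D + D) f = (2/3)cos x + 8sin x
D (E_3pi/2 D D + D) f = 8cos x - (2/3)sin x
E_pi/2 (E_3pi/2 D D + D) f = 8cos x - (2/3)sin x
(D + E_pi/2) (E_3pi/2 D D + D) f = 16cos x - (4/3)sin x
E_pi ((D + E_pi/2) (E_3pi/2 D D + D)) f = -16cos x + (4/3)sin x
D ((D + E_pi/2) (E_3pi/2 D D + D)) f = -(4/3)cos x - 16sin x
E_pi/2 D ((D + E_pi/2) (E_3pi/2 D D + D)) f = -16cos x + (4/3)sin x
(E_pi + E_pi/2 D) ((D + E_pi/2) (E_3pi/2 D D + D)) f = -32cos x + (8/3)sin x

the image equals g(x) = -32cos x + (8/3)sin x


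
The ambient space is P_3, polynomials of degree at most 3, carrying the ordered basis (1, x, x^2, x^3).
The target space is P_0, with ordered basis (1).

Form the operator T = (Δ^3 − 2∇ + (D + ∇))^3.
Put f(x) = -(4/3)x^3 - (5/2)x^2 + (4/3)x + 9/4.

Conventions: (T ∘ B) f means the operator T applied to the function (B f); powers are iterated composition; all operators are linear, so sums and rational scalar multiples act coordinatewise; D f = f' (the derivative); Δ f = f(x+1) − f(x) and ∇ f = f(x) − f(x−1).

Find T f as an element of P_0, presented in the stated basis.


Δ f = -4x^2 - 9x - 5/2
Δ Δ f = -8x - 13
Δ Δ Δ f = -8
∇ f = -4x^2 - x + 5/2
(-2∇) f = 8x^2 + 2x - 5
D f = -4x^2 - 5x + 4/3
∇ f = -4x^2 - x + 5/2
(D + ∇) f = -8x^2 - 6x + 23/6
(Δ^3 − 2∇ + (D + ∇)) f = -4x - 55/6
Δ (Δ^3 − 2∇ + (D + ∇)) f = -4
Δ Δ (Δ^3 − 2∇ + (D + ∇)) f = 0
Δ Δ Δ (Δ^3 − 2∇ + (D + ∇)) f = 0
∇ (Δ^3 − 2∇ + (D + ∇)) f = -4
(-2∇) (Δ^3 − 2∇ + (D + ∇)) f = 8
D (Δ^3 − 2∇ + (D + ∇)) f = -4
∇ (Δ^3 − 2∇ + (D + ∇)) f = -4
(D + ∇) (Δ^3 − 2∇ + (D + ∇)) f = -8
(Δ^3 − 2∇ + (D + ∇)) (Δ^3 − 2∇ + (D + ∇)) f = 0
Δ (Δ^3 − 2∇ + (D + ∇)) (Δ^3 − 2∇ + (D + ∇)) f = 0
Δ Δ (Δ^3 − 2∇ + (D + ∇)) (Δ^3 − 2∇ + (D + ∇)) f = 0
Δ Δ Δ (Δ^3 − 2∇ + (D + ∇)) (Δ^3 − 2∇ + (D + ∇)) f = 0
∇ (Δ^3 − 2∇ + (D + ∇)) (Δ^3 − 2∇ + (D + ∇)) f = 0
(-2∇) (Δ^3 − 2∇ + (D + ∇)) (Δ^3 − 2∇ + (D + ∇)) f = 0
D (Δ^3 − 2∇ + (D + ∇)) (Δ^3 − 2∇ + (D + ∇)) f = 0
∇ (Δ^3 − 2∇ + (D + ∇)) (Δ^3 − 2∇ + (D + ∇)) f = 0
(D + ∇) (Δ^3 − 2∇ + (D + ∇)) (Δ^3 − 2∇ + (D + ∇)) f = 0
(Δ^3 − 2∇ + (D + ∇)) (Δ^3 − 2∇ + (D + ∇)) (Δ^3 − 2∇ + (D + ∇)) f = 0

the result is g(x) = 0


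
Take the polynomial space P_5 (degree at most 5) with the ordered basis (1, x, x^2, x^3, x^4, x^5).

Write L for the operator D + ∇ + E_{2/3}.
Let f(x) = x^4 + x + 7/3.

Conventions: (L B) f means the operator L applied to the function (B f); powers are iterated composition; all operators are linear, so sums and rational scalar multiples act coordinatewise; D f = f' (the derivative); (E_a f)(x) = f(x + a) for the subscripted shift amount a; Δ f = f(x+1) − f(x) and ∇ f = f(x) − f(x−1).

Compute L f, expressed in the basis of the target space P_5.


D f = 4x^3 + 1
∇ f = 4x^3 - 6x^2 + 4x
E_{2/3} f = x^4 + (8/3)x^3 + (8/3)x^2 + (59/27)x + 259/81
(D + ∇ + E_{2/3}) f = x^4 + (32/3)x^3 - (10/3)x^2 + (167/27)x + 340/81

the image equals g(x) = x^4 + (32/3)x^3 - (10/3)x^2 + (167/27)x + 340/81


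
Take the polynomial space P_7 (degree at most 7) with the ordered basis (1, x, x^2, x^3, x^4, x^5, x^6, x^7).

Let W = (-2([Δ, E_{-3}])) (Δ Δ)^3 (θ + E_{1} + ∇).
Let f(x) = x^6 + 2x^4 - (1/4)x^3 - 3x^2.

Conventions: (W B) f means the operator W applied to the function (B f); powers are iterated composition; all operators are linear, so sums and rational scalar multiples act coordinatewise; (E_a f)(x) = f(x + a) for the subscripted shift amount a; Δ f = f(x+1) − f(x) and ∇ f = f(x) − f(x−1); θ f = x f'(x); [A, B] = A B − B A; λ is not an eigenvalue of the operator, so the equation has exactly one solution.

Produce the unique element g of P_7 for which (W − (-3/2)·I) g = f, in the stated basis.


write g with unknown coordinates in the stated basis and equate coefficients in (W − (-3/2)·I) g = f
solving from the highest basis element down gives g = (2/3)x^6 + (4/3)x^4 - (1/6)x^3 - 2x^2
check: W g = 0
so W g − (-3/2)·g = x^6 + 2x^4 - (1/4)x^3 - 3x^2 = f ✓

the result is g(x) = (2/3)x^6 + (4/3)x^4 - (1/6)x^3 - 2x^2


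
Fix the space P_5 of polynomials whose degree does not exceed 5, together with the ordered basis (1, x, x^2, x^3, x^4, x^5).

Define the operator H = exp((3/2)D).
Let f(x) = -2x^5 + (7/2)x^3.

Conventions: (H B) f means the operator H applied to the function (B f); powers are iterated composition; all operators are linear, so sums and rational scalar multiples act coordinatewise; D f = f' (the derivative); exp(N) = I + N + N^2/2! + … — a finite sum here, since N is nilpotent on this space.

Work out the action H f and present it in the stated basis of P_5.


the result is g(x) = -2x^5 - 15x^4 - (83/2)x^3 - (207/4)x^2 - 27x - 27/8

order-1 term: -15x^4 + (63/4)x^2
order-2 term: -45x^3 + (189/8)x
order-3 term: -(135/2)x^2 + 189/16
order-4 term: -(405/8)x
order-5 term: -243/16
the series for exp((3/2)D) f terminates at order 5
exp((3/2)D) f = -2x^5 - 15x^4 - (83/2)x^3 - (207/4)x^2 - 27x - 27/8


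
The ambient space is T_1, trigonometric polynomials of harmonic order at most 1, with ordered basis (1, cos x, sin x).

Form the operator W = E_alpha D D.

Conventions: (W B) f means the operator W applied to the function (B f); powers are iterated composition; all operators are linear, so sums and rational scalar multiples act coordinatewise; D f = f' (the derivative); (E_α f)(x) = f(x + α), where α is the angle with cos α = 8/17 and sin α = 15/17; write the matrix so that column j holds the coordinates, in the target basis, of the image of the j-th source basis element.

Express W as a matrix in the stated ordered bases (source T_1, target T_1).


the matrix is [[0, 0, 0]; [0, -8/17, -15/17]; [0, 15/17, -8/17]] (rows listed top to bottom)

image of 1: 0
image of cos x: -(8/17)cos x + (15/17)sin x
image of sin x: -(15/17)cos x - (8/17)sin x
each image's coordinates form column j of the matrix


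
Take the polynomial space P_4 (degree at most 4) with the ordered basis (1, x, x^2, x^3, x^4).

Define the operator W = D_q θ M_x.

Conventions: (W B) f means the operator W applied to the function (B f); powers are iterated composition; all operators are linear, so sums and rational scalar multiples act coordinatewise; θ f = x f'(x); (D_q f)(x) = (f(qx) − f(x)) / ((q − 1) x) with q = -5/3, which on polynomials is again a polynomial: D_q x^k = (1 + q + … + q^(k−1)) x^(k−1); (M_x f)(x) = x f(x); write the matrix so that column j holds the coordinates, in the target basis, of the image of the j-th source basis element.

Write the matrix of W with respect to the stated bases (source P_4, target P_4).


image of 1: 1
image of x: -(4/3)x
image of x^2: (19/3)x^2
image of x^3: -(272/27)x^3
image of x^4: (2105/81)x^4
each image's coordinates form column j of the matrix

the matrix is [[1, 0, 0, 0, 0]; [0, -4/3, 0, 0, 0]; [0, 0, 19/3, 0, 0]; [0, 0, 0, -272/27, 0]; [0, 0, 0, 0, 2105/81]] (rows listed top to bottom)


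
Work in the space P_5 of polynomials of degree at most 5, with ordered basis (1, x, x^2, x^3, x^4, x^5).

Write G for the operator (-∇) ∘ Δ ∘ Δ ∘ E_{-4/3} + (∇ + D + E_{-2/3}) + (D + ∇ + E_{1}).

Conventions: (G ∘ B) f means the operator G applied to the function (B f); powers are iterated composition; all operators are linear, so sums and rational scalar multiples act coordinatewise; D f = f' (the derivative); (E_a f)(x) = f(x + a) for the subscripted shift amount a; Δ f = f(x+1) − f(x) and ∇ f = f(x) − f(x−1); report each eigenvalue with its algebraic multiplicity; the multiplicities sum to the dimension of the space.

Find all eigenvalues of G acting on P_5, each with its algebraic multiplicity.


image of 1: 2
image of x: 2x + 13/3
image of x^2: 2x^2 + (26/3)x - 5/9
image of x^3: 2x^3 + 13x^2 - (5/3)x - 89/27
image of x^4: 2x^4 + (52/3)x^3 - (10/3)x^2 - (356/27)x + 1555/81
image of x^5: 2x^5 + (65/3)x^4 - (50/9)x^3 - (890/27)x^2 + (7775/81)x - 13073/243
the matrix is upper triangular; its diagonal is (2, 2, 2, 2, 2, 2)
for a triangular matrix the eigenvalues are the diagonal entries, with algebraic multiplicity their repetition count

λ = 2 (multiplicity 6)


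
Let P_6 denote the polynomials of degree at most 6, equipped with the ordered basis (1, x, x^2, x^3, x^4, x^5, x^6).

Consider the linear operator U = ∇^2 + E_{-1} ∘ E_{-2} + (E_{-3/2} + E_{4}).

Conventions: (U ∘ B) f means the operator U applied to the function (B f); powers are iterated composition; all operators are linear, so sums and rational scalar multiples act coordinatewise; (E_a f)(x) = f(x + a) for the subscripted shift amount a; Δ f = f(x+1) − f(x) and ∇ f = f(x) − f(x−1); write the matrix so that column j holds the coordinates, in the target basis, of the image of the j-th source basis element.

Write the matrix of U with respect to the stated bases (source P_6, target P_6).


image of 1: 3
image of x: 3x - 1/2
image of x^2: 3x^2 - x + 117/4
image of x^3: 3x^3 - (3/2)x^2 + (351/4)x + 221/8
image of x^4: 3x^4 - 2x^3 + (351/2)x^2 + (221/2)x + 5697/16
image of x^5: 3x^5 - (5/2)x^4 + (585/2)x^3 + (1105/4)x^2 + (28485/16)x + 23789/32
image of x^6: 3x^6 - 3x^5 + (1755/4)x^4 + (1105/2)x^3 + (85455/16)x^2 + (71367/16)x + 313497/64
each image's coordinates form column j of the matrix

the matrix is [[3, -1/2, 117/4, 221/8, 5697/16, 23789/32, 313497/64]; [0, 3, -1, 351/4, 221/2, 28485/16, 71367/16]; [0, 0, 3, -3/2, 351/2, 1105/4, 85455/16]; [0, 0, 0, 3, -2, 585/2, 1105/2]; [0, 0, 0, 0, 3, -5/2, 1755/4]; [0, 0, 0, 0, 0, 3, -3]; [0, 0, 0, 0, 0, 0, 3]] (rows listed top to bottom)


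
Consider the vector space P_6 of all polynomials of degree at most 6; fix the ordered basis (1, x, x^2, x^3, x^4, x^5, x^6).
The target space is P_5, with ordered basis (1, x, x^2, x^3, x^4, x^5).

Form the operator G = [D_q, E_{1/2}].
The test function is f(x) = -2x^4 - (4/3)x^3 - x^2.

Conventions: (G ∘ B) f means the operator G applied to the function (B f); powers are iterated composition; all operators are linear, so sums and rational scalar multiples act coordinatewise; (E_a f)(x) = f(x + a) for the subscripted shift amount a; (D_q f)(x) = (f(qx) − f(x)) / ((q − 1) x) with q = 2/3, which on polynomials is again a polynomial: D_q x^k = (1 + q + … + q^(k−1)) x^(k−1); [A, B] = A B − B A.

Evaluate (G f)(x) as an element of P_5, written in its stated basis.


E_{1/2} f = -2x^4 - (16/3)x^3 - 6x^2 - 3x - 13/24
D_q E_{1/2} f = -(130/27)x^3 - (304/27)x^2 - 10x - 3
D_q f = -(130/27)x^3 - (76/27)x^2 - (5/3)x
E_{1/2} D_q f = -(130/27)x^3 - (271/27)x^2 - (437/54)x - 77/36
[D_q, E_{1/2}] f = -(11/9)x^2 - (103/54)x - 31/36

the result is g(x) = -(11/9)x^2 - (103/54)x - 31/36


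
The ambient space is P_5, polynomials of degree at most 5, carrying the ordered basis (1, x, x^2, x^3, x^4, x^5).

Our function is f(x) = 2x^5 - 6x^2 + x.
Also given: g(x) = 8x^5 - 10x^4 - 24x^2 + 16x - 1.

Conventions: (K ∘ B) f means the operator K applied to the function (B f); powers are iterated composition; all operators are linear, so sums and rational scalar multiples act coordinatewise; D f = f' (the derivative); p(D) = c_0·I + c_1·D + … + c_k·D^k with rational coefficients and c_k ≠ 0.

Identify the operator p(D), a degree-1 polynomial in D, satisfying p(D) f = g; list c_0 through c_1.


D^0 f = 2x^5 - 6x^2 + x
D^1 f = 10x^4 - 12x + 1
matching coefficients of g against c_0 f + c_1 Df + … from the top degree down determines the c_i
solution: c_0 = 4, c_1 = -1

p(D) = 4·I − D, i.e. c_0 = 4, c_1 = -1


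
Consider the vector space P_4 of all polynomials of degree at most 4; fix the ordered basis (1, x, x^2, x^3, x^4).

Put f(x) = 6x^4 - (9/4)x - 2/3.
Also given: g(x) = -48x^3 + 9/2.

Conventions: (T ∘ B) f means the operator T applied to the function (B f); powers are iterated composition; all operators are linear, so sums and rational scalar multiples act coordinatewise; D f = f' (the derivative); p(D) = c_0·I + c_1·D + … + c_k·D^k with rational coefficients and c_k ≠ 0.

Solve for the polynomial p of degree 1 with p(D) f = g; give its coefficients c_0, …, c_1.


D^0 f = 6x^4 - (9/4)x - 2/3
D^1 f = 24x^3 - 9/4
matching coefficients of g against c_0 f + c_1 Df + … from the top degree down determines the c_i
solution: c_0 = 0, c_1 = -2

c_0 = 0, c_1 = -2


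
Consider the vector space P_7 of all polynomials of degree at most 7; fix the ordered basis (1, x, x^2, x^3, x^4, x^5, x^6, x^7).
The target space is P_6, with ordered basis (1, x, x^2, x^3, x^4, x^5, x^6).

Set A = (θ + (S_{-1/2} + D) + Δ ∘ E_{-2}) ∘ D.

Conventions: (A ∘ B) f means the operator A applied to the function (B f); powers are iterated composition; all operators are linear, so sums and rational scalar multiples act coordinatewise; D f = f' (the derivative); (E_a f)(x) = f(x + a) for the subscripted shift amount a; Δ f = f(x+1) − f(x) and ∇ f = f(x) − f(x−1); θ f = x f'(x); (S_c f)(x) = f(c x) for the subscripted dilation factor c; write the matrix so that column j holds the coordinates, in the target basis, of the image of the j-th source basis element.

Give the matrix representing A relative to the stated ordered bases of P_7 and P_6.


the matrix is [[0, 1, 4, -9, 28, -75, 186, -441]; [0, 0, 1, 12, -36, 140, -450, 1302]; [0, 0, 0, 27/4, 24, -90, 420, -1575]; [0, 0, 0, 0, 23/2, 40, -180, 980]; [0, 0, 0, 0, 0, 325/16, 60, -315]; [0, 0, 0, 0, 0, 0, 477/16, 84]; [0, 0, 0, 0, 0, 0, 0, 2695/64]] (rows listed top to bottom)

image of 1: 0
image of x: 1
image of x^2: x + 4
image of x^3: (27/4)x^2 + 12x - 9
image of x^4: (23/2)x^3 + 24x^2 - 36x + 28
image of x^5: (325/16)x^4 + 40x^3 - 90x^2 + 140x - 75
image of x^6: (477/16)x^5 + 60x^4 - 180x^3 + 420x^2 - 450x + 186
image of x^7: (2695/64)x^6 + 84x^5 - 315x^4 + 980x^3 - 1575x^2 + 1302x - 441
each image's coordinates form column j of the matrix


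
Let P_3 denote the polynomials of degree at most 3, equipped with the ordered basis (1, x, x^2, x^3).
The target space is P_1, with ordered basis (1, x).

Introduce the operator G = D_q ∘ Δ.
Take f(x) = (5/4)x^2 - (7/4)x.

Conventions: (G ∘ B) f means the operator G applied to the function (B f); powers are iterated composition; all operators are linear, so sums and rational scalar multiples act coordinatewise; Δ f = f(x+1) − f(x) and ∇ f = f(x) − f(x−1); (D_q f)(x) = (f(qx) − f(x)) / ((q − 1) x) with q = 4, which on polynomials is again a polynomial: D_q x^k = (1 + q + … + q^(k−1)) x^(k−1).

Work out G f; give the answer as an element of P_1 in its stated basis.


g(x) = 5/2

Δ f = (5/2)x - 1/2
D_q Δ f = 5/2


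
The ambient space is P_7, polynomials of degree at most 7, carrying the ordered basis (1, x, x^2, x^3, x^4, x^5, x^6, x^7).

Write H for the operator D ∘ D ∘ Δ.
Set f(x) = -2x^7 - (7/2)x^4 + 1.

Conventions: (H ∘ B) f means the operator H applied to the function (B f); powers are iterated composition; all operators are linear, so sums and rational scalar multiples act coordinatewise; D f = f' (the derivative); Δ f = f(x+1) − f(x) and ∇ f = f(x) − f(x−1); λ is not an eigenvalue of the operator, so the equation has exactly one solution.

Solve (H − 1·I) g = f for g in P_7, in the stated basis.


the image equals g(x) = 2x^7 + (847/2)x^4 + 840x^3 + 840x^2 + 10584x + 10205

write g with unknown coordinates in the stated basis and equate coefficients in (H − 1·I) g = f
solving from the highest basis element down gives g = 2x^7 + (847/2)x^4 + 840x^3 + 840x^2 + 10584x + 10205
check: H g = 420x^4 + 840x^3 + 840x^2 + 10584x + 10206
so H g − 1·g = -2x^7 - (7/2)x^4 + 1 = f ✓


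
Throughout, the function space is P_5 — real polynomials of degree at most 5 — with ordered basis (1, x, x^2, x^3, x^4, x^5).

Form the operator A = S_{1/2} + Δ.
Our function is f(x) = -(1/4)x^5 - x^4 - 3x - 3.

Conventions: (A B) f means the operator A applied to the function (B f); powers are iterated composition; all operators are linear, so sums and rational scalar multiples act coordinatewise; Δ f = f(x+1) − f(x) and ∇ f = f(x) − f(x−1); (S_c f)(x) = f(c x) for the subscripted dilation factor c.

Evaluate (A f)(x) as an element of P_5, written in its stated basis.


S_{1/2} f = -(1/128)x^5 - (1/16)x^4 - (3/2)x - 3
Δ f = -(5/4)x^4 - (13/2)x^3 - (17/2)x^2 - (21/4)x - 17/4
(S_{1/2} + Δ) f = -(1/128)x^5 - (21/16)x^4 - (13/2)x^3 - (17/2)x^2 - (27/4)x - 29/4

g(x) = -(1/128)x^5 - (21/16)x^4 - (13/2)x^3 - (17/2)x^2 - (27/4)x - 29/4


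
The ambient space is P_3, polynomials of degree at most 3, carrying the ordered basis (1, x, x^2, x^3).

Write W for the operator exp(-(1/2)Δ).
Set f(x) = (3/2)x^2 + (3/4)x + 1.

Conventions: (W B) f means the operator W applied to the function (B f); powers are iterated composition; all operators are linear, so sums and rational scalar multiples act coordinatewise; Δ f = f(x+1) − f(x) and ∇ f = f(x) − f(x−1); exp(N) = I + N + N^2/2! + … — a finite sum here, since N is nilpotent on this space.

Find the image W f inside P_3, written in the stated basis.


order-1 term: -(3/2)x - 9/8
order-2 term: 3/8
the series for exp(-(1/2)Δ) f terminates at order 2
exp(-(1/2)Δ) f = (3/2)x^2 - (3/4)x + 1/4

the result is g(x) = (3/2)x^2 - (3/4)x + 1/4


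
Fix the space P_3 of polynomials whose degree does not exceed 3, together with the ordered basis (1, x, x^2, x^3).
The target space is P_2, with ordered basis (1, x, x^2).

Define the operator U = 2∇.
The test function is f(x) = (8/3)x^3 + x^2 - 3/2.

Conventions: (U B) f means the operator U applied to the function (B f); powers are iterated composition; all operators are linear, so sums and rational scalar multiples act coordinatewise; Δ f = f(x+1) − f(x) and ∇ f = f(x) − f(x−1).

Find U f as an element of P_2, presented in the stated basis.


g(x) = 16x^2 - 12x + 10/3

∇ f = 8x^2 - 6x + 5/3
(2∇) f = 16x^2 - 12x + 10/3


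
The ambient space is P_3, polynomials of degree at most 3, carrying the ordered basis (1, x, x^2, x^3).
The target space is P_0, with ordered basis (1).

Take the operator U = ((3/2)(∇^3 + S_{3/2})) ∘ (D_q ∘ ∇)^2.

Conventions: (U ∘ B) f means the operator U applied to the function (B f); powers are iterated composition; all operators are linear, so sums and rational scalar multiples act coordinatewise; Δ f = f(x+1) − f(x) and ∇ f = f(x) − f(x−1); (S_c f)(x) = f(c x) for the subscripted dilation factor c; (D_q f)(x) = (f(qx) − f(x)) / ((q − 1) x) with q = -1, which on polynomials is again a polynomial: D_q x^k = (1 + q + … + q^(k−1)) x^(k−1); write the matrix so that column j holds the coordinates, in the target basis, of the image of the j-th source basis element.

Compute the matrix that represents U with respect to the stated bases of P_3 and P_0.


image of 1: 0
image of x: 0
image of x^2: 0
image of x^3: 0
each image's coordinates form column j of the matrix

the matrix is [[0, 0, 0, 0]] (rows listed top to bottom)


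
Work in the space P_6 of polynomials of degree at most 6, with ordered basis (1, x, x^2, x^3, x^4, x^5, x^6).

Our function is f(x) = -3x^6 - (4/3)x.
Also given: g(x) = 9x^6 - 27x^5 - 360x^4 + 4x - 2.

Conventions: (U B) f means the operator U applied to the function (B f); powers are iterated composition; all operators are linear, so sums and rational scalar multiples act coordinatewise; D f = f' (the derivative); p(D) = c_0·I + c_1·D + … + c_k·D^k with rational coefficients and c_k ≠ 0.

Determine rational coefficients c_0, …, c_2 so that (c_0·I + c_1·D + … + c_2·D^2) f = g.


D^0 f = -3x^6 - (4/3)x
D^1 f = -18x^5 - 4/3
D^2 f = -90x^4
matching coefficients of g against c_0 f + c_1 Df + … from the top degree down determines the c_i
solution: c_0 = -3, c_1 = 3/2, c_2 = 4

p(D) = -3·I + (3/2)·D + 4·D^2, i.e. c_0 = -3, c_1 = 3/2, c_2 = 4


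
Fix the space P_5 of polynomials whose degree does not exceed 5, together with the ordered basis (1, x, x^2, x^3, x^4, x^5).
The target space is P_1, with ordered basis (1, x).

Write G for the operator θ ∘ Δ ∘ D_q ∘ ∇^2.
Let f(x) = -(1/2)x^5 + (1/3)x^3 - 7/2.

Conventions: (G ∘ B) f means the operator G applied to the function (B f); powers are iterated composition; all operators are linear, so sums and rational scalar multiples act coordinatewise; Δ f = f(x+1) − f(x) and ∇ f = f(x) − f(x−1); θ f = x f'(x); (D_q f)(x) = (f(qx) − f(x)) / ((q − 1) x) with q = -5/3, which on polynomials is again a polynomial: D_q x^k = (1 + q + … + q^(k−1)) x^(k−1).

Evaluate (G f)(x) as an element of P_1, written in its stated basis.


g(x) = -(380/9)x

∇ f = -(5/2)x^4 + 5x^3 - 4x^2 + (3/2)x - 1/6
∇ ∇ f = -10x^3 + 30x^2 - 33x + 13
D_q ∇^2 f = -(190/9)x^2 - 20x - 33
Δ D_q ∇^2 f = -(380/9)x - 370/9
θ Δ D_q ∇^2 f = -(380/9)x


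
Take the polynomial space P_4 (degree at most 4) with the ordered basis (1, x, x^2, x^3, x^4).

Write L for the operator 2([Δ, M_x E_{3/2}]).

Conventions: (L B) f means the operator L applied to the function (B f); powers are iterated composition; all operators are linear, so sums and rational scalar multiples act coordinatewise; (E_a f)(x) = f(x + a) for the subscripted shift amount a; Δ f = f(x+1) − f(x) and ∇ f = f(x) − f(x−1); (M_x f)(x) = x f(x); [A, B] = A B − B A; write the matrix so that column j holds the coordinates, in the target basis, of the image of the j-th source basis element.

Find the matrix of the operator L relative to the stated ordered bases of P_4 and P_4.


the matrix is [[2, 5, 25/2, 125/4, 625/8]; [0, 2, 10, 75/2, 125]; [0, 0, 2, 15, 75]; [0, 0, 0, 2, 20]; [0, 0, 0, 0, 2]] (rows listed top to bottom)

image of 1: 2
image of x: 2x + 5
image of x^2: 2x^2 + 10x + 25/2
image of x^3: 2x^3 + 15x^2 + (75/2)x + 125/4
image of x^4: 2x^4 + 20x^3 + 75x^2 + 125x + 625/8
each image's coordinates form column j of the matrix


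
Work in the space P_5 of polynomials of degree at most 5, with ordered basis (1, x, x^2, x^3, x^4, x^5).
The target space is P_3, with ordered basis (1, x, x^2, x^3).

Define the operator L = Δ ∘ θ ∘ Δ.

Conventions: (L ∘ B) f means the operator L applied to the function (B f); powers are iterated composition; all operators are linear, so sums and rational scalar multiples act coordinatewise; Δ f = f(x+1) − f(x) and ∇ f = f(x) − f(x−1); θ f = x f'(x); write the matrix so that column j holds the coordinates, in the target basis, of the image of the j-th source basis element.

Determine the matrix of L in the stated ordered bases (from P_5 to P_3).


the matrix is [[0, 0, 2, 9, 28, 75]; [0, 0, 0, 12, 60, 210]; [0, 0, 0, 0, 36, 210]; [0, 0, 0, 0, 0, 80]] (rows listed top to bottom)

image of 1: 0
image of x: 0
image of x^2: 2
image of x^3: 12x + 9
image of x^4: 36x^2 + 60x + 28
image of x^5: 80x^3 + 210x^2 + 210x + 75
each image's coordinates form column j of the matrix
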